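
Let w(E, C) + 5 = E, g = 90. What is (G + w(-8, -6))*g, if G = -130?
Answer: -12870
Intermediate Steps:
w(E, C) = -5 + E
(G + w(-8, -6))*g = (-130 + (-5 - 8))*90 = (-130 - 13)*90 = -143*90 = -12870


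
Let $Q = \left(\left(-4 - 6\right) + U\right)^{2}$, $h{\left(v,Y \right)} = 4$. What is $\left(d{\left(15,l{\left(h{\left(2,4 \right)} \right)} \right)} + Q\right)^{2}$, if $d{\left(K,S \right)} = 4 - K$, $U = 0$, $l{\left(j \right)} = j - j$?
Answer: $7921$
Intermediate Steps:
$l{\left(j \right)} = 0$
$Q = 100$ ($Q = \left(\left(-4 - 6\right) + 0\right)^{2} = \left(-10 + 0\right)^{2} = \left(-10\right)^{2} = 100$)
$\left(d{\left(15,l{\left(h{\left(2,4 \right)} \right)} \right)} + Q\right)^{2} = \left(\left(4 - 15\right) + 100\right)^{2} = \left(-11 + 100\right)^{2} = 89^{2} = 7921$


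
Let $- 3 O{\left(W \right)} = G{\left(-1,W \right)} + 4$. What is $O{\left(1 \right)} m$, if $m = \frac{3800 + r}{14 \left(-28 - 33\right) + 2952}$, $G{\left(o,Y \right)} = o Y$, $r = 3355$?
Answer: $- \frac{7155}{2098} \approx -3.4104$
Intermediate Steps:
$G{\left(o,Y \right)} = Y o$
$O{\left(W \right)} = - \frac{4}{3} + \frac{W}{3}$ ($O{\left(W \right)} = - \frac{W \left(-1\right) + 4}{3} = - \frac{- W + 4}{3} = - \frac{4 - W}{3} = - \frac{4}{3} + \frac{W}{3}$)
$m = \frac{7155}{2098}$ ($m = \frac{3800 + 3355}{14 \left(-28 - 33\right) + 2952} = \frac{7155}{14 \left(-61\right) + 2952} = \frac{7155}{-854 + 2952} = \frac{7155}{2098} \approx 3.4104$)
$O{\left(1 \right)} m = \left(- \frac{4}{3} + \frac{1}{3} \cdot 1\right) \frac{7155}{2098} = \left(- \frac{4}{3} + \frac{1}{3}\right) \frac{7155}{2098} = \left(-1\right) \frac{7155}{2098} = - \frac{7155}{2098}$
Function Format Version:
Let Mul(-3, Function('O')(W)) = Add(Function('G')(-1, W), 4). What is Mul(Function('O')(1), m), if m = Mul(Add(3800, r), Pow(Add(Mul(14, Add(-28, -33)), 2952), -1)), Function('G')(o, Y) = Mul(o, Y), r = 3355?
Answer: Rational(-7155, 2098) ≈ -3.4104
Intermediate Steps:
Function('G')(o, Y) = Mul(Y, o)
Function('O')(W) = Add(Rational(-4, 3), Mul(Rational(1, 3), W)) (Function('O')(W) = Mul(Rational(-1, 3), Add(Mul(W, -1), 4)) = Mul(Rational(-1, 3), Add(Mul(-1, W), 4)) = Mul(Rational(-1, 3), Add(4, Mul(-1, W))) = Add(Rational(-4, 3), Mul(Rational(1, 3), W)))
m = Rational(7155, 2098) (m = Mul(Add(3800, 3355), Pow(Add(Mul(14, Add(-28, -33)), 2952), -1)) = Mul(7155, Pow(Add(Mul(14, -61), 2952), -1)) = Mul(7155, Pow(Add(-854, 2952), -1)) = Mul(7155, Pow(2098, -1)) = Mul(7155, Rational(1, 2098)) = Rational(7155, 2098) ≈ 3.4104)
Mul(Function('O')(1), m) = Mul(Add(Rational(-4, 3), Mul(Rational(1, 3), 1)), Rational(7155, 2098)) = Mul(Add(Rational(-4, 3), Rational(1, 3)), Rational(7155, 2098)) = Mul(-1, Rational(7155, 2098)) = Rational(-7155, 2098)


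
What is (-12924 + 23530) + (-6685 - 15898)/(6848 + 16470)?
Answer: 247288125/23318 ≈ 10605.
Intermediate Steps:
(-12924 + 23530) + (-6685 - 15898)/(6848 + 16470) = 10606 - 22583/23318 = 247288125/23318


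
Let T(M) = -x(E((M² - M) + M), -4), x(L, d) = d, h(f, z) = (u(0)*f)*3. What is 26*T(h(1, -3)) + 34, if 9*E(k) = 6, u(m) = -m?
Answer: 138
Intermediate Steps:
E(k) = ⅔ (E(k) = (⅑)*6 = ⅔)
h(f, z) = 0 (h(f, z) = ((-1*0)*f)*3 = (0*f)*3 = 0*3 = 0)
T(M) = 4 (T(M) = -1*(-4) = 4)
26*T(h(1, -3)) + 34 = 26*4 + 34 = 104 + 34 = 138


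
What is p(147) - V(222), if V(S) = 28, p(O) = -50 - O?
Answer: -225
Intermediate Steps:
p(147) - V(222) = (-50 - 1*147) - 1*28 = (-50 - 147) - 28 = -197 - 28 = -225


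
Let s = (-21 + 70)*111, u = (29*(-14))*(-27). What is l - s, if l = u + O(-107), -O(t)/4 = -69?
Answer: 5799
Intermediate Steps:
O(t) = 276 (O(t) = -4*(-69) = 276)
u = 10962 (u = -406*(-27) = 10962)
s = 5439 (s = 49*111 = 5439)
l = 11238 (l = 10962 + 276 = 11238)
l - s = 11238 - 1*5439 = 11238 - 5439 = 5799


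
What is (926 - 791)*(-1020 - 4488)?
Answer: -743580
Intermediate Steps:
(926 - 791)*(-1020 - 4488) = 135*(-5508) = -743580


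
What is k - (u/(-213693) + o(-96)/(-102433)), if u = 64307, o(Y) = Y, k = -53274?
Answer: -1166119476941503/21889215069 ≈ -53274.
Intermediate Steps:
k - (u/(-213693) + o(-96)/(-102433)) = -53274 - (64307/(-213693) - 96/(-102433)) = -53274 - (64307*(-1/213693) - 96*(-1/102433)) = -53274 - (-64307/213693 + 96/102433) = -53274 - 1*(-6566644403/21889215069) = -53274 + 6566644403/21889215069 = -1166119476941503/21889215069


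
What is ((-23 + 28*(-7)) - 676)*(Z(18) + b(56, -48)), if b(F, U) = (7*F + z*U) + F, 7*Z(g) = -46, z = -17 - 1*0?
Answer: -7877790/7 ≈ -1.1254e+6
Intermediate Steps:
z = -17 (z = -17 + 0 = -17)
Z(g) = -46/7 (Z(g) = (⅐)*(-46) = -46/7)
b(F, U) = -17*U + 8*F (b(F, U) = (7*F - 17*U) + F = (-17*U + 7*F) + F = -17*U + 8*F)
((-23 + 28*(-7)) - 676)*(Z(18) + b(56, -48)) = ((-23 + 28*(-7)) - 676)*(-46/7 + (-17*(-48) + 8*56)) = ((-23 - 196) - 676)*(-46/7 + (816 + 448)) = (-219 - 676)*(-46/7 + 1264) = -895*8802/7 = -7877790/7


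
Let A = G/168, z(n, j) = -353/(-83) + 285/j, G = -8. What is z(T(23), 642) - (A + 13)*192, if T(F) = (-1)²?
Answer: -308616907/124334 ≈ -2482.2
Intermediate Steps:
T(F) = 1
z(n, j) = 353/83 + 285/j (z(n, j) = -353*(-1/83) + 285/j = 353/83 + 285/j)
A = -1/21 (A = -8/168 = -8*1/168 = -1/21 ≈ -0.047619)
z(T(23), 642) - (A + 13)*192 = (353/83 + 285/642) - (-1/21 + 13)*192 = (353/83 + 285*(1/642)) - 272*192/21 = (353/83 + 95/214) - 1*17408/7 = 83427/17762 - 17408/7 = -308616907/124334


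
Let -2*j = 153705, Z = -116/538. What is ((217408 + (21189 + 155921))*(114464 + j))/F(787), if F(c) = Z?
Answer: -3991533300633/58 ≈ -6.8819e+10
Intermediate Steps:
Z = -58/269 (Z = -116*1/538 = -58/269 ≈ -0.21561)
F(c) = -58/269
j = -153705/2 (j = -½*153705 = -153705/2 ≈ -76853.)
((217408 + (21189 + 155921))*(114464 + j))/F(787) = ((217408 + (21189 + 155921))*(114464 - 153705/2))/(-58/269) = ((217408 + 177110)*(75223/2))*(-269/58) = (394518*(75223/2))*(-269/58) = 14838413757*(-269/58) = -3991533300633/58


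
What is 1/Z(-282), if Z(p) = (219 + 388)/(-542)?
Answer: -542/607 ≈ -0.89292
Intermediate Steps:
Z(p) = -607/542 (Z(p) = 607*(-1/542) = -607/542)
1/Z(-282) = 1/(-607/542) = -542/607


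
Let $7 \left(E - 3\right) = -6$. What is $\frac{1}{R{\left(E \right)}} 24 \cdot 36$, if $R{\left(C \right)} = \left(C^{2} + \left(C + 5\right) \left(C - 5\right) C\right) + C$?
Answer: $- \frac{5488}{235} \approx -23.353$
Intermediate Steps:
$E = \frac{15}{7}$ ($E = 3 + \frac{1}{7} \left(-6\right) = 3 - \frac{6}{7} = \frac{15}{7} \approx 2.1429$)
$R{\left(C \right)} = C + C^{2} + C \left(-5 + C\right) \left(5 + C\right)$ ($R{\left(C \right)} = \left(C^{2} + \left(5 + C\right) \left(-5 + C\right) C\right) + C = \left(C^{2} + \left(-5 + C\right) \left(5 + C\right) C\right) + C = \left(C^{2} + C \left(-5 + C\right) \left(5 + C\right)\right) + C = C + C^{2} + C \left(-5 + C\right) \left(5 + C\right)$)
$\frac{1}{R{\left(E \right)}} 24 \cdot 36 = \frac{1}{\frac{15}{7} \left(-24 + \frac{15}{7} + \left(\frac{15}{7}\right)^{2}\right)} 24 \cdot 36 = \frac{1}{\frac{15}{7} \left(-24 + \frac{15}{7} + \frac{225}{49}\right)} 24 \cdot 36 = \frac{1}{\frac{15}{7} \left(- \frac{846}{49}\right)} 24 \cdot 36 = \frac{1}{- \frac{12690}{343}} \cdot 24 \cdot 36 = \left(- \frac{343}{12690}\right) 24 \cdot 36 = \left(- \frac{1372}{2115}\right) 36 = - \frac{5488}{235}$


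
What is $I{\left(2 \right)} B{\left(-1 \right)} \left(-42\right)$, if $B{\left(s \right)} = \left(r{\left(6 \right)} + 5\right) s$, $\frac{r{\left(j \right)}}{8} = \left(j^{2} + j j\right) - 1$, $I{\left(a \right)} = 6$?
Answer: $144396$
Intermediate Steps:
$r{\left(j \right)} = -8 + 16 j^{2}$ ($r{\left(j \right)} = 8 \left(\left(j^{2} + j j\right) - 1\right) = 8 \left(\left(j^{2} + j^{2}\right) - 1\right) = 8 \left(2 j^{2} - 1\right) = 8 \left(-1 + 2 j^{2}\right) = -8 + 16 j^{2}$)
$B{\left(s \right)} = 573 s$ ($B{\left(s \right)} = \left(\left(-8 + 16 \cdot 6^{2}\right) + 5\right) s = \left(\left(-8 + 16 \cdot 36\right) + 5\right) s = \left(\left(-8 + 576\right) + 5\right) s = \left(568 + 5\right) s = 573 s$)
$I{\left(2 \right)} B{\left(-1 \right)} \left(-42\right) = 6 \cdot 573 \left(-1\right) \left(-42\right) = 6 \left(-573\right) \left(-42\right) = \left(-3438\right) \left(-42\right) = 144396$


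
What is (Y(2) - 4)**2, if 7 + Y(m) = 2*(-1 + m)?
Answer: 81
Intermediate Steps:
Y(m) = -9 + 2*m (Y(m) = -7 + 2*(-1 + m) = -7 + (-2 + 2*m) = -9 + 2*m)
(Y(2) - 4)**2 = ((-9 + 2*2) - 4)**2 = ((-9 + 4) - 4)**2 = (-5 - 4)**2 = (-9)**2 = 81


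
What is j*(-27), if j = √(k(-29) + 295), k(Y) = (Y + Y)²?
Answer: -27*√3659 ≈ -1633.2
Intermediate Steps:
k(Y) = 4*Y² (k(Y) = (2*Y)² = 4*Y²)
j = √3659 (j = √(4*(-29)² + 295) = √(4*841 + 295) = √(3364 + 295) = √3659 ≈ 60.490)
j*(-27) = √3659*(-27) = -27*√3659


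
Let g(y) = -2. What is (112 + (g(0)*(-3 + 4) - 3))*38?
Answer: 4066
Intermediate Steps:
(112 + (g(0)*(-3 + 4) - 3))*38 = (112 + (-2*(-3 + 4) - 3))*38 = (112 + (-2*1 - 3))*38 = (112 + (-2 - 3))*38 = (112 - 5)*38 = 107*38 = 4066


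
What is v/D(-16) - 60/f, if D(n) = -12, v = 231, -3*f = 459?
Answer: -3847/204 ≈ -18.858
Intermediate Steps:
f = -153 (f = -⅓*459 = -153)
v/D(-16) - 60/f = 231/(-12) - 60/(-153) = 231*(-1/12) - 60*(-1/153) = -77/4 + 20/51 = -3847/204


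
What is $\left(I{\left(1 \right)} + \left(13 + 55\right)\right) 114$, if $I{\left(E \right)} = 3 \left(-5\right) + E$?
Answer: $6156$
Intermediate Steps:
$I{\left(E \right)} = -15 + E$
$\left(I{\left(1 \right)} + \left(13 + 55\right)\right) 114 = \left(\left(-15 + 1\right) + \left(13 + 55\right)\right) 114 = \left(-14 + 68\right) 114 = 54 \cdot 114 = 6156$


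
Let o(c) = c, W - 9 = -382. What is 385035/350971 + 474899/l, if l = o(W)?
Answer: -166532158874/130912183 ≈ -1272.1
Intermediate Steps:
W = -373 (W = 9 - 382 = -373)
l = -373
385035/350971 + 474899/l = 385035/350971 + 474899/(-373) = 385035*(1/350971) + 474899*(-1/373) = 385035/350971 - 474899/373 = -166532158874/130912183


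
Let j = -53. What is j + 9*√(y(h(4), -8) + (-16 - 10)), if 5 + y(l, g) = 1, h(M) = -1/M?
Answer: -53 + 9*I*√30 ≈ -53.0 + 49.295*I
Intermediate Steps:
y(l, g) = -4 (y(l, g) = -5 + 1 = -4)
j + 9*√(y(h(4), -8) + (-16 - 10)) = -53 + 9*√(-4 + (-16 - 10)) = -53 + 9*√(-4 - 26) = -53 + 9*√(-30) = -53 + 9*(I*√30) = -53 + 9*I*√30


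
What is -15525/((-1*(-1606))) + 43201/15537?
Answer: -171831119/24952422 ≈ -6.8864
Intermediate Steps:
-15525/((-1*(-1606))) + 43201/15537 = -15525/1606 + 43201*(1/15537) = -15525*1/1606 + 43201/15537 = -15525/1606 + 43201/15537 = -171831119/24952422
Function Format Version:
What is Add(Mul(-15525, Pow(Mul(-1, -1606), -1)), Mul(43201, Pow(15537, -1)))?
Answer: Rational(-171831119, 24952422) ≈ -6.8864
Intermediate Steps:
Add(Mul(-15525, Pow(Mul(-1, -1606), -1)), Mul(43201, Pow(15537, -1))) = Add(Mul(-15525, Pow(1606, -1)), Mul(43201, Rational(1, 15537))) = Add(Mul(-15525, Rational(1, 1606)), Rational(43201, 15537)) = Add(Rational(-15525, 1606), Rational(43201, 15537)) = Rational(-171831119, 24952422)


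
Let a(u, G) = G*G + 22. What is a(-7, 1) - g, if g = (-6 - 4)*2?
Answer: 43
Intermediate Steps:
g = -20 (g = -10*2 = -20)
a(u, G) = 22 + G² (a(u, G) = G² + 22 = 22 + G²)
a(-7, 1) - g = (22 + 1²) - 1*(-20) = (22 + 1) + 20 = 23 + 20 = 43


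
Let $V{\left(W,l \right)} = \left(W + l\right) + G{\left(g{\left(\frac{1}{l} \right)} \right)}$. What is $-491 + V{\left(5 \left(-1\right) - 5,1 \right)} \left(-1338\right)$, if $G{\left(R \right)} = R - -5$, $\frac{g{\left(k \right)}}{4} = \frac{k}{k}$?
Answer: $-491$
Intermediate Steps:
$g{\left(k \right)} = 4$ ($g{\left(k \right)} = 4 \frac{k}{k} = 4 \cdot 1 = 4$)
$G{\left(R \right)} = 5 + R$ ($G{\left(R \right)} = R + 5 = 5 + R$)
$V{\left(W,l \right)} = 9 + W + l$ ($V{\left(W,l \right)} = \left(W + l\right) + \left(5 + 4\right) = \left(W + l\right) + 9 = 9 + W + l$)
$-491 + V{\left(5 \left(-1\right) - 5,1 \right)} \left(-1338\right) = -491 + \left(9 + \left(5 \left(-1\right) - 5\right) + 1\right) \left(-1338\right) = -491 + \left(9 - 10 + 1\right) \left(-1338\right) = -491 + 0 \left(-1338\right) = -491 + 0 = -491$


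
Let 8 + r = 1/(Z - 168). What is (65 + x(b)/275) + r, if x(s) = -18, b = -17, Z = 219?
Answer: 798782/14025 ≈ 56.954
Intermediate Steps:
r = -407/51 (r = -8 + 1/(219 - 168) = -8 + 1/51 = -407/51 ≈ -7.9804)
(65 + x(b)/275) + r = (65 - 18/275) - 407/51 = 17857/275 - 407/51 = 798782/14025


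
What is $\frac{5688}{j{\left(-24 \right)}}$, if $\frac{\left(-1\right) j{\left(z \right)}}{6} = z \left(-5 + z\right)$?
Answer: $- \frac{79}{58} \approx -1.3621$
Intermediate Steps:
$j{\left(z \right)} = - 6 z \left(-5 + z\right)$
$\frac{5688}{j{\left(-24 \right)}} = \frac{5688}{6 \left(-24\right) \left(5 - -24\right)} = \frac{5688}{6 \left(-24\right) \left(5 + 24\right)} = \frac{5688}{6 \left(-24\right) 29} = \frac{5688}{-4176} = 5688 \left(- \frac{1}{4176}\right) = - \frac{79}{58}$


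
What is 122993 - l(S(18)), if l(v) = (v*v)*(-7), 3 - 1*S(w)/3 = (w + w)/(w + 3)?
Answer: 861680/7 ≈ 1.2310e+5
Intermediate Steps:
S(w) = 9 - 6*w/(3 + w) (S(w) = 9 - 3*(w + w)/(w + 3) = 9 - 3*2*w/(3 + w) = 9 - 6*w/(3 + w))
l(v) = -7*v² (l(v) = v²*(-7) = -7*v²)
122993 - l(S(18)) = 122993 - (-7)*(3*(9 + 18)/(3 + 18))² = 122993 - (-7)*(3*27/21)² = 122993 - (-7)*(3*(1/21)*27)² = 122993 - (-7)*(27/7)² = 122993 - (-7)*729/49 = 122993 - 1*(-729/7) = 122993 + 729/7 = 861680/7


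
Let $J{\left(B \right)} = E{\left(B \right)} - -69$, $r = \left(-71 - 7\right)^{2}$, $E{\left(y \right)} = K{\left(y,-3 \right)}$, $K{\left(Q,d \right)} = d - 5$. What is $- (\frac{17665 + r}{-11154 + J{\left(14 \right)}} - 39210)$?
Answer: $\frac{434980279}{11093} \approx 39212.0$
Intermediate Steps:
$K{\left(Q,d \right)} = -5 + d$
$E{\left(y \right)} = -8$ ($E{\left(y \right)} = -5 - 3 = -8$)
$r = 6084$ ($r = \left(-78\right)^{2} = 6084$)
$J{\left(B \right)} = 61$ ($J{\left(B \right)} = -8 - -69 = -8 + 69 = 61$)
$- (\frac{17665 + r}{-11154 + J{\left(14 \right)}} - 39210) = - (\frac{17665 + 6084}{-11154 + 61} - 39210) = - (\frac{23749}{-11093} - 39210) = - (23749 \left(- \frac{1}{11093}\right) - 39210) = - (- \frac{23749}{11093} - 39210) = \left(-1\right) \left(- \frac{434980279}{11093}\right) = \frac{434980279}{11093}$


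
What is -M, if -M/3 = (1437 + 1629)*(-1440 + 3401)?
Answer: 18037278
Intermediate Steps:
M = -18037278 (M = -3*(1437 + 1629)*(-1440 + 3401) = -9198*1961 = -3*6012426 = -18037278)
-M = -1*(-18037278) = 18037278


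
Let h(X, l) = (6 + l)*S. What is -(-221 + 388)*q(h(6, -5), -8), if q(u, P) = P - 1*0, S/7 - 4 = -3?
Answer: 1336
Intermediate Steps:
S = 7 (S = 28 + 7*(-3) = 28 - 21 = 7)
h(X, l) = 42 + 7*l (h(X, l) = (6 + l)*7 = 42 + 7*l)
q(u, P) = P (q(u, P) = P + 0 = P)
-(-221 + 388)*q(h(6, -5), -8) = -(-221 + 388)*(-8) = -167*(-8) = -1*(-1336) = 1336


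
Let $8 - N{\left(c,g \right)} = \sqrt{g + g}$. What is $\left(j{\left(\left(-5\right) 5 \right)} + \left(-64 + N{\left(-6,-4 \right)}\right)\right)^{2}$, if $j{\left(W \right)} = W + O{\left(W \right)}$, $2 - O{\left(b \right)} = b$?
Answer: $2908 + 216 i \sqrt{2} \approx 2908.0 + 305.47 i$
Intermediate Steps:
$O{\left(b \right)} = 2 - b$
$N{\left(c,g \right)} = 8 - \sqrt{2} \sqrt{g}$ ($N{\left(c,g \right)} = 8 - \sqrt{g + g} = 8 - \sqrt{2 g} = 8 - \sqrt{2} \sqrt{g}$)
$j{\left(W \right)} = 2$ ($j{\left(W \right)} = W - \left(-2 + W\right) = 2$)
$\left(j{\left(\left(-5\right) 5 \right)} + \left(-64 + N{\left(-6,-4 \right)}\right)\right)^{2} = \left(2 - \left(56 + \sqrt{2} \sqrt{-4}\right)\right)^{2} = \left(2 - \left(56 + \sqrt{2} \cdot 2 i\right)\right)^{2} = \left(2 - \left(56 + 2 i \sqrt{2}\right)\right)^{2} = \left(-54 - 2 i \sqrt{2}\right)^{2}$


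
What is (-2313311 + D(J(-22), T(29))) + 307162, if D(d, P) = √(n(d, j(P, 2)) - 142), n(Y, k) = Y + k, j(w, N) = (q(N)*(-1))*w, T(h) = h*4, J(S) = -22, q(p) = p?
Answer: -2006149 + 6*I*√11 ≈ -2.0061e+6 + 19.9*I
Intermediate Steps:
T(h) = 4*h
j(w, N) = -N*w (j(w, N) = (N*(-1))*w = (-N)*w = -N*w)
D(d, P) = √(-142 + d - 2*P) (D(d, P) = √((d - 1*2*P) - 142) = √((d - 2*P) - 142) = √(-142 + d - 2*P))
(-2313311 + D(J(-22), T(29))) + 307162 = (-2313311 + √(-142 - 22 - 8*29)) + 307162 = (-2313311 + √(-142 - 22 - 2*116)) + 307162 = (-2313311 + √(-142 - 22 - 232)) + 307162 = (-2313311 + √(-396)) + 307162 = (-2313311 + 6*I*√11) + 307162 = -2006149 + 6*I*√11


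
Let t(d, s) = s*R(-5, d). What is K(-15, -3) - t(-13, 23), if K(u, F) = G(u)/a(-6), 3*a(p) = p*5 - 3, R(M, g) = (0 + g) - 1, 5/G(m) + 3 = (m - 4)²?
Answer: 1268031/3938 ≈ 322.00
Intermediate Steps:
G(m) = 5/(-3 + (-4 + m)²) (G(m) = 5/(-3 + (m - 4)²) = 5/(-3 + (-4 + m)²))
R(M, g) = -1 + g (R(M, g) = g - 1 = -1 + g)
a(p) = -1 + 5*p/3 (a(p) = (p*5 - 3)/3 = (5*p - 3)/3 = (-3 + 5*p)/3 = -1 + 5*p/3)
K(u, F) = -5/(11*(-3 + (-4 + u)²)) (K(u, F) = (5/(-3 + (-4 + u)²))/(-1 + (5/3)*(-6)) = (5/(-3 + (-4 + u)²))/(-1 - 10) = (5/(-3 + (-4 + u)²))/(-11) = (5/(-3 + (-4 + u)²))*(-1/11) = -5/(11*(-3 + (-4 + u)²)))
t(d, s) = s*(-1 + d)
K(-15, -3) - t(-13, 23) = -5/(-33 + 11*(-4 - 15)²) - 23*(-1 - 13) = -5/(-33 + 11*(-19)²) - 23*(-14) = -5/(-33 + 11*361) - 1*(-322) = -5/(-33 + 3971) + 322 = -5/3938 + 322 = 1268031/3938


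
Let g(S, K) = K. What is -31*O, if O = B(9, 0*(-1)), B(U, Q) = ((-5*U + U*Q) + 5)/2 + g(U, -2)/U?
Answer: 5642/9 ≈ 626.89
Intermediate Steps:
B(U, Q) = 5/2 - 2/U - 5*U/2 + Q*U/2 (B(U, Q) = ((-5*U + U*Q) + 5)/2 - 2/U = ((-5*U + Q*U) + 5)*(½) - 2/U = (5 - 5*U + Q*U)*(½) - 2/U = (5/2 - 5*U/2 + Q*U/2) - 2/U = 5/2 - 2/U - 5*U/2 + Q*U/2)
O = -182/9 (O = (½)*(-4 + 9*(5 - 5*9 + (0*(-1))*9))/9 = (½)*(⅑)*(-4 + 9*(5 - 45 + 0*9)) = (½)*(⅑)*(-4 + 9*(5 - 45 + 0)) = (½)*(⅑)*(-4 + 9*(-40)) = (½)*(⅑)*(-4 - 360) = (½)*(⅑)*(-364) = -182/9 ≈ -20.222)
-31*O = -31*(-182/9) = 5642/9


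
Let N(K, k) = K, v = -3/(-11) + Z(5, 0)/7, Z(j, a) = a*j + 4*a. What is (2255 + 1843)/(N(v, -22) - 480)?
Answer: -15026/1759 ≈ -8.5424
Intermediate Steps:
Z(j, a) = 4*a + a*j
v = 3/11 (v = -3/(-11) + (0*(4 + 5))/7 = -3*(-1/11) + (0*9)*(⅐) = 3/11 + 0*(⅐) = 3/11 + 0 = 3/11 ≈ 0.27273)
(2255 + 1843)/(N(v, -22) - 480) = (2255 + 1843)/(3/11 - 480) = 4098/(-5277/11) = 4098*(-11/5277) = -15026/1759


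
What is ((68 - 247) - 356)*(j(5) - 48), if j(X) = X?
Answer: 23005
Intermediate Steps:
((68 - 247) - 356)*(j(5) - 48) = ((68 - 247) - 356)*(5 - 48) = (-179 - 356)*(-43) = -535*(-43) = 23005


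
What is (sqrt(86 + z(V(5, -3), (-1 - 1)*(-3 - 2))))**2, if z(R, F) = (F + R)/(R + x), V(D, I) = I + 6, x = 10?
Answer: 87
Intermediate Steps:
V(D, I) = 6 + I
z(R, F) = (F + R)/(10 + R) (z(R, F) = (F + R)/(R + 10) = (F + R)/(10 + R))
(sqrt(86 + z(V(5, -3), (-1 - 1)*(-3 - 2))))**2 = (sqrt(86 + ((-1 - 1)*(-3 - 2) + (6 - 3))/(10 + (6 - 3))))**2 = (sqrt(86 + (-2*(-5) + 3)/(10 + 3)))**2 = (sqrt(86 + (10 + 3)/13))**2 = (sqrt(86 + (1/13)*13))**2 = (sqrt(86 + 1))**2 = (sqrt(87))**2 = 87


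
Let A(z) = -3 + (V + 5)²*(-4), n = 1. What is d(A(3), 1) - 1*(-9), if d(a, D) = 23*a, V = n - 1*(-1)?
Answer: -4568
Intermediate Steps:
V = 2 (V = 1 - 1*(-1) = 1 + 1 = 2)
A(z) = -199 (A(z) = -3 + (2 + 5)²*(-4) = -3 + 7²*(-4) = -3 + 49*(-4) = -3 - 196 = -199)
d(A(3), 1) - 1*(-9) = 23*(-199) - 1*(-9) = -4577 + 9 = -4568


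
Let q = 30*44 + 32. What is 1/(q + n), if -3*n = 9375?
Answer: -1/1773 ≈ -0.00056402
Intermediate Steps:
n = -3125 (n = -⅓*9375 = -3125)
q = 1352 (q = 1320 + 32 = 1352)
1/(q + n) = 1/(1352 - 3125) = 1/(-1773) = -1/1773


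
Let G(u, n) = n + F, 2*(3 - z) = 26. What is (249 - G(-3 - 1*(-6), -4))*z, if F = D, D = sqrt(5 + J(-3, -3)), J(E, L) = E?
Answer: -2530 + 10*sqrt(2) ≈ -2515.9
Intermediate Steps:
z = -10 (z = 3 - 1/2*26 = 3 - 13 = -10)
D = sqrt(2) (D = sqrt(5 - 3) = sqrt(2) ≈ 1.4142)
F = sqrt(2) ≈ 1.4142
G(u, n) = n + sqrt(2)
(249 - G(-3 - 1*(-6), -4))*z = (249 - (-4 + sqrt(2)))*(-10) = (249 + (4 - sqrt(2)))*(-10) = (253 - sqrt(2))*(-10) = -2530 + 10*sqrt(2)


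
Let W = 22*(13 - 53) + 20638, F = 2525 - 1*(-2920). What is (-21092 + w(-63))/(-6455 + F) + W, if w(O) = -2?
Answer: 9988337/505 ≈ 19779.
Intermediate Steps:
F = 5445 (F = 2525 + 2920 = 5445)
W = 19758 (W = 22*(-40) + 20638 = -880 + 20638 = 19758)
(-21092 + w(-63))/(-6455 + F) + W = (-21092 - 2)/(-6455 + 5445) + 19758 = -21094/(-1010) + 19758 = -21094*(-1/1010) + 19758 = 10547/505 + 19758 = 9988337/505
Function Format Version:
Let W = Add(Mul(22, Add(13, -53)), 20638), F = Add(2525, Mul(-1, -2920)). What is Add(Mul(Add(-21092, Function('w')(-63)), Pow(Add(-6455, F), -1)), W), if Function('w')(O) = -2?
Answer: Rational(9988337, 505) ≈ 19779.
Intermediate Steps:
F = 5445 (F = Add(2525, 2920) = 5445)
W = 19758 (W = Add(Mul(22, -40), 20638) = Add(-880, 20638) = 19758)
Add(Mul(Add(-21092, Function('w')(-63)), Pow(Add(-6455, F), -1)), W) = Add(Mul(Add(-21092, -2), Pow(Add(-6455, 5445), -1)), 19758) = Add(Mul(-21094, Pow(-1010, -1)), 19758) = Add(Mul(-21094, Rational(-1, 1010)), 19758) = Add(Rational(10547, 505), 19758) = Rational(9988337, 505)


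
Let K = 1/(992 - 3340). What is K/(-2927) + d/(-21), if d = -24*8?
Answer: 439846151/48108172 ≈ 9.1429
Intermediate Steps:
d = -192
K = -1/2348 (K = 1/(-2348) = -1/2348 ≈ -0.00042589)
K/(-2927) + d/(-21) = -1/2348/(-2927) - 192/(-21) = -1/2348*(-1/2927) - 192*(-1/21) = 1/6872596 + 64/7 = 439846151/48108172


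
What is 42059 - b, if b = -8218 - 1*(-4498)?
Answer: 45779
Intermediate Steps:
b = -3720 (b = -8218 + 4498 = -3720)
42059 - b = 42059 - 1*(-3720) = 42059 + 3720 = 45779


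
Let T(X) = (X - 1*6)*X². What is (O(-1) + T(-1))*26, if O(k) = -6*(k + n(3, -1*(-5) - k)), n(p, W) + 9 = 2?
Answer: 1066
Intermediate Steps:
T(X) = X²*(-6 + X) (T(X) = (X - 6)*X² = (-6 + X)*X² = X²*(-6 + X))
n(p, W) = -7 (n(p, W) = -9 + 2 = -7)
O(k) = 42 - 6*k (O(k) = -6*(k - 7) = -6*(-7 + k) = 42 - 6*k)
(O(-1) + T(-1))*26 = ((42 - 6*(-1)) + (-1)²*(-6 - 1))*26 = ((42 + 6) + 1*(-7))*26 = (48 - 7)*26 = 41*26 = 1066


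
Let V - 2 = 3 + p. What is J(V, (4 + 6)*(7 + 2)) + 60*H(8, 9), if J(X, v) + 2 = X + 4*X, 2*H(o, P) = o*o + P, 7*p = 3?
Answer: 15506/7 ≈ 2215.1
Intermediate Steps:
p = 3/7 (p = (1/7)*3 = 3/7 ≈ 0.42857)
H(o, P) = P/2 + o**2/2 (H(o, P) = (o*o + P)/2 = (o**2 + P)/2 = (P + o**2)/2 = P/2 + o**2/2)
V = 38/7 (V = 2 + (3 + 3/7) = 2 + 24/7 = 38/7 ≈ 5.4286)
J(X, v) = -2 + 5*X (J(X, v) = -2 + (X + 4*X) = -2 + 5*X)
J(V, (4 + 6)*(7 + 2)) + 60*H(8, 9) = (-2 + 5*(38/7)) + 60*((1/2)*9 + (1/2)*8**2) = (-2 + 190/7) + 60*(9/2 + (1/2)*64) = 176/7 + 60*(9/2 + 32) = 176/7 + 60*(73/2) = 176/7 + 2190 = 15506/7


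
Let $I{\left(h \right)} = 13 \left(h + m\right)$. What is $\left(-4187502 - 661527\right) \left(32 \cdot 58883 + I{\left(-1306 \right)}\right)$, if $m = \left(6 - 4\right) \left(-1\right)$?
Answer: $-9054359098308$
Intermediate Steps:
$m = -2$ ($m = 2 \left(-1\right) = -2$)
$I{\left(h \right)} = -26 + 13 h$ ($I{\left(h \right)} = 13 \left(h - 2\right) = 13 \left(-2 + h\right) = -26 + 13 h$)
$\left(-4187502 - 661527\right) \left(32 \cdot 58883 + I{\left(-1306 \right)}\right) = \left(-4187502 - 661527\right) \left(32 \cdot 58883 + \left(-26 + 13 \left(-1306\right)\right)\right) = - 4849029 \left(1884256 - 17004\right) = \left(-4849029\right) 1867252 = -9054359098308$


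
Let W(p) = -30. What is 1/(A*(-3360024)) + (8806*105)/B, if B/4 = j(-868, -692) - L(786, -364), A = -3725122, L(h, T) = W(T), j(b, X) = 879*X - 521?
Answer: -2893282692239120401/7619531611326326352 ≈ -0.37972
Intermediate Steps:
j(b, X) = -521 + 879*X
L(h, T) = -30
B = -2435036 (B = 4*((-521 + 879*(-692)) - 1*(-30)) = 4*((-521 - 608268) + 30) = 4*(-608789 + 30) = 4*(-608759) = -2435036)
1/(A*(-3360024)) + (8806*105)/B = 1/(-3725122*(-3360024)) + (8806*105)/(-2435036) = -1/3725122*(-1/3360024) + 924630*(-1/2435036) = 1/12516499322928 - 462315/1217518 = -2893282692239120401/7619531611326326352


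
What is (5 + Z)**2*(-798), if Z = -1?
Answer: -12768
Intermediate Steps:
(5 + Z)**2*(-798) = (5 - 1)**2*(-798) = 4**2*(-798) = 16*(-798) = -12768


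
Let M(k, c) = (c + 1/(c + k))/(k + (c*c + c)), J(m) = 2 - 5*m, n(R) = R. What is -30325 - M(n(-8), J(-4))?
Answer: -70475403/2324 ≈ -30325.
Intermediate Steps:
M(k, c) = (c + 1/(c + k))/(c + k + c**2) (M(k, c) = (c + 1/(c + k))/(k + (c**2 + c)) = (c + 1/(c + k))/(k + (c + c**2)) = (c + 1/(c + k))/(c + k + c**2))
-30325 - M(n(-8), J(-4)) = -30325 - (1 + (2 - 5*(-4))**2 + (2 - 5*(-4))*(-8))/((2 - 5*(-4))**2 + (2 - 5*(-4))**3 + (-8)**2 - 8*(2 - 5*(-4))**2 + 2*(2 - 5*(-4))*(-8)) = -30325 - (1 + (2 + 20)**2 + (2 + 20)*(-8))/((2 + 20)**2 + (2 + 20)**3 + 64 - 8*(2 + 20)**2 + 2*(2 + 20)*(-8)) = -30325 - (1 + 22**2 + 22*(-8))/(22**2 + 22**3 + 64 - 8*22**2 + 2*22*(-8)) = -30325 - (1 + 484 - 176)/(484 + 10648 + 64 - 8*484 - 352) = -30325 - 309/(484 + 10648 + 64 - 3872 - 352) = -30325 - 309/6972 = -30325 - 1*103/2324 = -30325 - 103/2324 = -70475403/2324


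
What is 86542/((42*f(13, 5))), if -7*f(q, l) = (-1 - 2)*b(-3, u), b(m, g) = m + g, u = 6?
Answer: 43271/27 ≈ 1602.6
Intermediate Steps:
b(m, g) = g + m
f(q, l) = 9/7 (f(q, l) = -(-1 - 2)*(6 - 3)/7 = -(-3)*3/7 = -⅐*(-9) = 9/7)
86542/((42*f(13, 5))) = 86542/((42*(9/7))) = 86542/54 = 86542*(1/54) = 43271/27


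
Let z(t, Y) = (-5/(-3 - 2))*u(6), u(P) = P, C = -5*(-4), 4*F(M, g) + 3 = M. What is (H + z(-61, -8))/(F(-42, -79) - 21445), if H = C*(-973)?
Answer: 77816/85825 ≈ 0.90668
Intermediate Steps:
F(M, g) = -¾ + M/4
C = 20
z(t, Y) = 6 (z(t, Y) = -5/(-3 - 2)*6 = -5/(-5)*6 = -5*(-⅕)*6 = 1*6 = 6)
H = -19460 (H = 20*(-973) = -19460)
(H + z(-61, -8))/(F(-42, -79) - 21445) = (-19460 + 6)/((-¾ + (¼)*(-42)) - 21445) = -19454/((-¾ - 21/2) - 21445) = -19454/(-45/4 - 21445) = -19454/(-85825/4) = -19454*(-4/85825) = 77816/85825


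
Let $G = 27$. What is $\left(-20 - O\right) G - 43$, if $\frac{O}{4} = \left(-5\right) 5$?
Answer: $2117$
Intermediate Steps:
$O = -100$ ($O = 4 \left(\left(-5\right) 5\right) = 4 \left(-25\right) = -100$)
$\left(-20 - O\right) G - 43 = \left(-20 - -100\right) 27 - 43 = \left(-20 + 100\right) 27 - 43 = 80 \cdot 27 - 43 = 2160 - 43 = 2117$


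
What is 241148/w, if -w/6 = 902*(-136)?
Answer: 60287/184008 ≈ 0.32763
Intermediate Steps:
w = 736032 (w = -5412*(-136) = -6*(-122672) = 736032)
241148/w = 241148/736032 = 241148*(1/736032) = 60287/184008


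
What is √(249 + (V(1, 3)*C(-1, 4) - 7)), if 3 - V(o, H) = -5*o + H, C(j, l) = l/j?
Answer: √222 ≈ 14.900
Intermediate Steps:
V(o, H) = 3 - H + 5*o (V(o, H) = 3 - (-5*o + H) = 3 - (H - 5*o) = 3 + (-H + 5*o) = 3 - H + 5*o)
√(249 + (V(1, 3)*C(-1, 4) - 7)) = √(249 + ((3 - 1*3 + 5*1)*(4/(-1)) - 7)) = √(249 + ((3 - 3 + 5)*(4*(-1)) - 7)) = √(249 + (5*(-4) - 7)) = √(249 + (-20 - 7)) = √(249 - 27) = √222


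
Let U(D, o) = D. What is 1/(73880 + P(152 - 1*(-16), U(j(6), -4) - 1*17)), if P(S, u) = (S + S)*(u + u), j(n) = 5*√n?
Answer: 7807/479126792 - 105*√6/119781698 ≈ 1.4147e-5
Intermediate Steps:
P(S, u) = 4*S*u (P(S, u) = (2*S)*(2*u) = 4*S*u)
1/(73880 + P(152 - 1*(-16), U(j(6), -4) - 1*17)) = 1/(73880 + 4*(152 - 1*(-16))*(5*√6 - 1*17)) = 1/(73880 + 4*(152 + 16)*(5*√6 - 17)) = 1/(73880 + 4*168*(-17 + 5*√6)) = 1/(73880 + (-11424 + 3360*√6)) = 1/(62456 + 3360*√6)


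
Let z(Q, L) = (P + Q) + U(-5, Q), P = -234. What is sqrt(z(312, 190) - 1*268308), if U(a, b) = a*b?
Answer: 23*I*sqrt(510) ≈ 519.41*I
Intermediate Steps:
z(Q, L) = -234 - 4*Q (z(Q, L) = (-234 + Q) - 5*Q = -234 - 4*Q)
sqrt(z(312, 190) - 1*268308) = sqrt((-234 - 4*312) - 1*268308) = sqrt((-234 - 1248) - 268308) = sqrt(-1482 - 268308) = sqrt(-269790) = 23*I*sqrt(510)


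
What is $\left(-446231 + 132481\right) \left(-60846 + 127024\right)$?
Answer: $-20763347500$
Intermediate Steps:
$\left(-446231 + 132481\right) \left(-60846 + 127024\right) = \left(-313750\right) 66178 = -20763347500$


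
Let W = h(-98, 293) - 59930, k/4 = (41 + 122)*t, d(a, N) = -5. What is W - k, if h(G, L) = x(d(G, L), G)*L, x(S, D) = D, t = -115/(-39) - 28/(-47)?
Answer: -166720496/1833 ≈ -90955.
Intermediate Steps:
t = 6497/1833 (t = -115*(-1/39) - 28*(-1/47) = 115/39 + 28/47 = 6497/1833 ≈ 3.5445)
h(G, L) = G*L
k = 4236044/1833 (k = 4*((41 + 122)*(6497/1833)) = 4*(163*(6497/1833)) = 4*(1059011/1833) = 4236044/1833 ≈ 2311.0)
W = -88644 (W = -98*293 - 59930 = -28714 - 59930 = -88644)
W - k = -88644 - 1*4236044/1833 = -88644 - 4236044/1833 = -166720496/1833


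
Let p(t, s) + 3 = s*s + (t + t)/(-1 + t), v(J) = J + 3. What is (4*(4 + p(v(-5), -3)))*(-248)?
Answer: -33728/3 ≈ -11243.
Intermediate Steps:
v(J) = 3 + J
p(t, s) = -3 + s² + 2*t/(-1 + t) (p(t, s) = -3 + (s*s + (t + t)/(-1 + t)) = -3 + (s² + (2*t)/(-1 + t)) = -3 + (s² + 2*t/(-1 + t)) = -3 + s² + 2*t/(-1 + t))
(4*(4 + p(v(-5), -3)))*(-248) = (4*(4 + (3 - (3 - 5) - 1*(-3)² + (3 - 5)*(-3)²)/(-1 + (3 - 5))))*(-248) = (4*(4 + (3 - 1*(-2) - 1*9 - 2*9)/(-1 - 2)))*(-248) = (4*(4 + (3 + 2 - 9 - 18)/(-3)))*(-248) = (4*(4 - ⅓*(-22)))*(-248) = (4*(4 + 22/3))*(-248) = (4*(34/3))*(-248) = (136/3)*(-248) = -33728/3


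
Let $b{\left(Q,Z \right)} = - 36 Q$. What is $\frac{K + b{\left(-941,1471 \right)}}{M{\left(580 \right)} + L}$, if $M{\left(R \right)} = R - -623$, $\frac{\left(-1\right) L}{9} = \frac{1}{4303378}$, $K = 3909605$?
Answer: $\frac{16970289378818}{5176963725} \approx 3278.0$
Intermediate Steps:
$L = - \frac{9}{4303378} \approx -2.0914 \cdot 10^{-6}$
$M{\left(R \right)} = 623 + R$ ($M{\left(R \right)} = R + 623 = 623 + R$)
$\frac{K + b{\left(-941,1471 \right)}}{M{\left(580 \right)} + L} = \frac{3909605 - -33876}{\left(623 + 580\right) - \frac{9}{4303378}} = \frac{3909605 + 33876}{1203 - \frac{9}{4303378}} = \frac{3943481}{\frac{5176963725}{4303378}} = 3943481 \cdot \frac{4303378}{5176963725} = \frac{16970289378818}{5176963725}$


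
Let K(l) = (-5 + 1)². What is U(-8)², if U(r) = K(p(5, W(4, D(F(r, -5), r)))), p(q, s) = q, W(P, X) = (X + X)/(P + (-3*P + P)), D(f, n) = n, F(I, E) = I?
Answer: 256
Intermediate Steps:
W(P, X) = -2*X/P (W(P, X) = (2*X)/(P - 2*P) = (2*X)/((-P)) = (2*X)*(-1/P) = -2*X/P)
K(l) = 16 (K(l) = (-4)² = 16)
U(r) = 16
U(-8)² = 16² = 256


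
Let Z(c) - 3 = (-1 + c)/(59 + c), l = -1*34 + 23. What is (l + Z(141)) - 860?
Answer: -8673/10 ≈ -867.30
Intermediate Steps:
l = -11 (l = -34 + 23 = -11)
Z(c) = 3 + (-1 + c)/(59 + c)
(l + Z(141)) - 860 = (-11 + 4*(44 + 141)/(59 + 141)) - 860 = (-11 + 4*185/200) - 860 = (-11 + 4*(1/200)*185) - 860 = (-11 + 37/10) - 860 = -73/10 - 860 = -8673/10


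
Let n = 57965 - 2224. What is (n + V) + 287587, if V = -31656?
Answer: 311672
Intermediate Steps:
n = 55741
(n + V) + 287587 = (55741 - 31656) + 287587 = 24085 + 287587 = 311672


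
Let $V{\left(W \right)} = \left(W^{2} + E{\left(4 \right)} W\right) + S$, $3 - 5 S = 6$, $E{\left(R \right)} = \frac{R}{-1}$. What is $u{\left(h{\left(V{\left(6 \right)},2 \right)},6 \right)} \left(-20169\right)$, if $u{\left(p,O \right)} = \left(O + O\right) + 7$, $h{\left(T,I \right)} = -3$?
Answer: $-383211$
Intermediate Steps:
$E{\left(R \right)} = - R$ ($E{\left(R \right)} = R \left(-1\right) = - R$)
$S = - \frac{3}{5}$ ($S = \frac{3}{5} - \frac{6}{5} = - \frac{3}{5} \approx -0.6$)
$V{\left(W \right)} = - \frac{3}{5} + W^{2} - 4 W$ ($V{\left(W \right)} = \left(W^{2} + \left(-1\right) 4 W\right) - \frac{3}{5} = \left(W^{2} - 4 W\right) - \frac{3}{5} = - \frac{3}{5} + W^{2} - 4 W$)
$u{\left(p,O \right)} = 7 + 2 O$ ($u{\left(p,O \right)} = 2 O + 7 = 7 + 2 O$)
$u{\left(h{\left(V{\left(6 \right)},2 \right)},6 \right)} \left(-20169\right) = \left(7 + 2 \cdot 6\right) \left(-20169\right) = \left(7 + 12\right) \left(-20169\right) = 19 \left(-20169\right) = -383211$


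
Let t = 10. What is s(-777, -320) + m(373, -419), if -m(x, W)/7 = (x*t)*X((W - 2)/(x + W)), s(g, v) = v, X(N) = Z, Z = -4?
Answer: 104120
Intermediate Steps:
X(N) = -4
m(x, W) = 280*x (m(x, W) = -7*x*10*(-4) = -7*10*x*(-4) = -(-280)*x = 280*x)
s(-777, -320) + m(373, -419) = -320 + 280*373 = -320 + 104440 = 104120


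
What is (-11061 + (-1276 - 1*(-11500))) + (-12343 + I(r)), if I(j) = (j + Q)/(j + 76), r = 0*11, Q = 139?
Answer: -1001541/76 ≈ -13178.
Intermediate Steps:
r = 0
I(j) = (139 + j)/(76 + j) (I(j) = (j + 139)/(j + 76) = (139 + j)/(76 + j))
(-11061 + (-1276 - 1*(-11500))) + (-12343 + I(r)) = (-11061 + (-1276 - 1*(-11500))) + (-12343 + (139 + 0)/(76 + 0)) = (-11061 + (-1276 + 11500)) + (-12343 + 139/76) = (-11061 + 10224) + (-12343 + (1/76)*139) = -837 + (-12343 + 139/76) = -837 - 937929/76 = -1001541/76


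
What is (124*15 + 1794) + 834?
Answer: 4488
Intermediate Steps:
(124*15 + 1794) + 834 = (1860 + 1794) + 834 = 3654 + 834 = 4488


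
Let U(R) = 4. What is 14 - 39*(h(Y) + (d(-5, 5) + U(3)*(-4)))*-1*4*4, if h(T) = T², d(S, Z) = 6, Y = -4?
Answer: 3758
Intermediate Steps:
14 - 39*(h(Y) + (d(-5, 5) + U(3)*(-4)))*-1*4*4 = 14 - 39*((-4)² + (6 + 4*(-4)))*-1*4*4 = 14 - 39*(16 + (6 - 16))*(-4*4) = 14 - 39*(16 - 10)*(-16) = 14 - 234*(-16) = 14 - 39*(-96) = 14 + 3744 = 3758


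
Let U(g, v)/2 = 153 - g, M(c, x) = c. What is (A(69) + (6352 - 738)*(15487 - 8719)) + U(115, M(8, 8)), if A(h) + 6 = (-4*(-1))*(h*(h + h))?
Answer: 38033710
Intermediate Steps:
A(h) = -6 + 8*h**2 (A(h) = -6 + (-4*(-1))*(h*(h + h)) = -6 + 4*(h*(2*h)) = -6 + 4*(2*h**2) = -6 + 8*h**2)
U(g, v) = 306 - 2*g (U(g, v) = 2*(153 - g) = 306 - 2*g)
(A(69) + (6352 - 738)*(15487 - 8719)) + U(115, M(8, 8)) = ((-6 + 8*69**2) + (6352 - 738)*(15487 - 8719)) + (306 - 2*115) = ((-6 + 8*4761) + 5614*6768) + (306 - 230) = ((-6 + 38088) + 37995552) + 76 = (38082 + 37995552) + 76 = 38033634 + 76 = 38033710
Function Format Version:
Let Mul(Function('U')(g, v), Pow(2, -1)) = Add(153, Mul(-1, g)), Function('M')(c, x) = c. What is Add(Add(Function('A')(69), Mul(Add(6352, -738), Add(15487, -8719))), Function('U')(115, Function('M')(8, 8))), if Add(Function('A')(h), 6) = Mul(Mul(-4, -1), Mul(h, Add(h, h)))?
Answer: 38033710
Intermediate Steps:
Function('A')(h) = Add(-6, Mul(8, Pow(h, 2))) (Function('A')(h) = Add(-6, Mul(Mul(-4, -1), Mul(h, Add(h, h)))) = Add(-6, Mul(4, Mul(h, Mul(2, h)))) = Add(-6, Mul(4, Mul(2, Pow(h, 2)))) = Add(-6, Mul(8, Pow(h, 2))))
Function('U')(g, v) = Add(306, Mul(-2, g)) (Function('U')(g, v) = Mul(2, Add(153, Mul(-1, g))) = Add(306, Mul(-2, g)))
Add(Add(Function('A')(69), Mul(Add(6352, -738), Add(15487, -8719))), Function('U')(115, Function('M')(8, 8))) = Add(Add(Add(-6, Mul(8, Pow(69, 2))), Mul(Add(6352, -738), Add(15487, -8719))), Add(306, Mul(-2, 115))) = Add(Add(Add(-6, Mul(8, 4761)), Mul(5614, 6768)), Add(306, -230)) = Add(Add(Add(-6, 38088), 37995552), 76) = Add(Add(38082, 37995552), 76) = Add(38033634, 76) = 38033710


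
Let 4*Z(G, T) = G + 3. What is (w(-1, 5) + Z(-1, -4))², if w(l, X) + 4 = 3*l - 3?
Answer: 361/4 ≈ 90.250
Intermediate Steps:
Z(G, T) = ¾ + G/4 (Z(G, T) = (G + 3)/4 = (3 + G)/4 = ¾ + G/4)
w(l, X) = -7 + 3*l (w(l, X) = -4 + (3*l - 3) = -4 + (-3 + 3*l) = -7 + 3*l)
(w(-1, 5) + Z(-1, -4))² = ((-7 + 3*(-1)) + (¾ + (¼)*(-1)))² = ((-7 - 3) + (¾ - ¼))² = (-10 + ½)² = (-19/2)² = 361/4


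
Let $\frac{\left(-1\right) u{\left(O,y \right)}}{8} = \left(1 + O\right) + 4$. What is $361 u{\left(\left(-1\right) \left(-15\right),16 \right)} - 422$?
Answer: $-58182$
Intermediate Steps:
$u{\left(O,y \right)} = -40 - 8 O$ ($u{\left(O,y \right)} = - 8 \left(\left(1 + O\right) + 4\right) = - 8 \left(5 + O\right) = -40 - 8 O$)
$361 u{\left(\left(-1\right) \left(-15\right),16 \right)} - 422 = 361 \left(-40 - 8 \left(\left(-1\right) \left(-15\right)\right)\right) - 422 = 361 \left(-40 - 120\right) - 422 = 361 \left(-160\right) - 422 = -57760 - 422 = -58182$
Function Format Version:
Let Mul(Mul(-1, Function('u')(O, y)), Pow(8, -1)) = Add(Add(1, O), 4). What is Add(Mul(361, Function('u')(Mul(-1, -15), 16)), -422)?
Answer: -58182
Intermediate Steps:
Function('u')(O, y) = Add(-40, Mul(-8, O)) (Function('u')(O, y) = Mul(-8, Add(Add(1, O), 4)) = Mul(-8, Add(5, O)) = Add(-40, Mul(-8, O)))
Add(Mul(361, Function('u')(Mul(-1, -15), 16)), -422) = Add(Mul(361, Add(-40, Mul(-8, Mul(-1, -15)))), -422) = Add(Mul(361, Add(-40, Mul(-8, 15))), -422) = Add(Mul(361, Add(-40, -120)), -422) = Add(Mul(361, -160), -422) = Add(-57760, -422) = -58182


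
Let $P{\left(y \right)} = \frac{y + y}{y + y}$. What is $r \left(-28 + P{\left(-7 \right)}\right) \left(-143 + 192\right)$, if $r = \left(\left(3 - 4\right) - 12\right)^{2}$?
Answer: $-223587$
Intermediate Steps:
$P{\left(y \right)} = 1$ ($P{\left(y \right)} = \frac{2 y}{2 y} = 2 y \frac{1}{2 y} = 1$)
$r = 169$ ($r = \left(\left(3 - 4\right) - 12\right)^{2} = \left(-1 - 12\right)^{2} = \left(-13\right)^{2} = 169$)
$r \left(-28 + P{\left(-7 \right)}\right) \left(-143 + 192\right) = 169 \left(-28 + 1\right) \left(-143 + 192\right) = 169 \left(\left(-27\right) 49\right) = 169 \left(-1323\right) = -223587$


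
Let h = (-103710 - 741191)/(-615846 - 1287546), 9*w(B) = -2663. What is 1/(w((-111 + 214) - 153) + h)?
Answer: -1903392/562347643 ≈ -0.0033847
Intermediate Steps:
w(B) = -2663/9 (w(B) = (⅑)*(-2663) = -2663/9)
h = 844901/1903392 (h = -844901/(-1903392) = -844901*(-1/1903392) = 844901/1903392 ≈ 0.44389)
1/(w((-111 + 214) - 153) + h) = 1/(-2663/9 + 844901/1903392) = 1/(-562347643/1903392) = -1903392/562347643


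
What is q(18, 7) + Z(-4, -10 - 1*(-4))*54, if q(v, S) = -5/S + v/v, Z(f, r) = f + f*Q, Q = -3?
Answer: 3026/7 ≈ 432.29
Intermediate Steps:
Z(f, r) = -2*f (Z(f, r) = f + f*(-3) = f - 3*f = -2*f)
q(v, S) = 1 - 5/S (q(v, S) = -5/S + 1 = 1 - 5/S)
q(18, 7) + Z(-4, -10 - 1*(-4))*54 = (-5 + 7)/7 - 2*(-4)*54 = (⅐)*2 + 8*54 = 2/7 + 432 = 3026/7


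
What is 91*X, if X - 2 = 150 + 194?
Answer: 31486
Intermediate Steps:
X = 346 (X = 2 + (150 + 194) = 2 + 344 = 346)
91*X = 91*346 = 31486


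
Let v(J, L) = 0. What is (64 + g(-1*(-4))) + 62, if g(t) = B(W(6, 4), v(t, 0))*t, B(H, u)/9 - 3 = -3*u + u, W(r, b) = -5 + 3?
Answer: 234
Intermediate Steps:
W(r, b) = -2
B(H, u) = 27 - 18*u (B(H, u) = 27 + 9*(-3*u + u) = 27 + 9*(-2*u) = 27 - 18*u)
g(t) = 27*t (g(t) = (27 - 18*0)*t = (27 + 0)*t = 27*t)
(64 + g(-1*(-4))) + 62 = (64 + 27*(-1*(-4))) + 62 = (64 + 27*4) + 62 = (64 + 108) + 62 = 172 + 62 = 234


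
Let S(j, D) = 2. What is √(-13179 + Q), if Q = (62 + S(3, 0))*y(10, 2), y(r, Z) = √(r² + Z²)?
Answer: √(-13179 + 128*√26) ≈ 111.92*I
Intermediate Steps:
y(r, Z) = √(Z² + r²)
Q = 128*√26 (Q = (62 + 2)*√(2² + 10²) = 64*√(4 + 100) = 64*√104 = 64*(2*√26) = 128*√26 ≈ 652.67)
√(-13179 + Q) = √(-13179 + 128*√26)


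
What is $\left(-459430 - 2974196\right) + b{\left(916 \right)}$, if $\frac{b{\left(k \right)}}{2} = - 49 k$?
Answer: $-3523394$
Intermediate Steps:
$b{\left(k \right)} = - 98 k$ ($b{\left(k \right)} = 2 \left(- 49 k\right) = - 98 k$)
$\left(-459430 - 2974196\right) + b{\left(916 \right)} = \left(-459430 - 2974196\right) - 89768 = -3433626 - 89768 = -3523394$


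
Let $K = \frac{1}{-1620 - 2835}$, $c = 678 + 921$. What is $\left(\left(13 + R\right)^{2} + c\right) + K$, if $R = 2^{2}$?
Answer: $\frac{8411039}{4455} \approx 1888.0$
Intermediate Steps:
$R = 4$
$c = 1599$
$K = - \frac{1}{4455}$ ($K = \frac{1}{-4455} = - \frac{1}{4455} \approx -0.00022447$)
$\left(\left(13 + R\right)^{2} + c\right) + K = \left(\left(13 + 4\right)^{2} + 1599\right) - \frac{1}{4455} = \left(17^{2} + 1599\right) - \frac{1}{4455} = \left(289 + 1599\right) - \frac{1}{4455} = 1888 - \frac{1}{4455} = \frac{8411039}{4455}$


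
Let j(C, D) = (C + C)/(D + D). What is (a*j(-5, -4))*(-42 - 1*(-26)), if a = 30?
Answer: -600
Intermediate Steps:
j(C, D) = C/D (j(C, D) = (2*C)/((2*D)) = (2*C)*(1/(2*D)) = C/D)
(a*j(-5, -4))*(-42 - 1*(-26)) = (30*(-5/(-4)))*(-42 - 1*(-26)) = (30*(-5*(-1/4)))*(-42 + 26) = (30*(5/4))*(-16) = (75/2)*(-16) = -600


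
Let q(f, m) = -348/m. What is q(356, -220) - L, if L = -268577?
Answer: 14771822/55 ≈ 2.6858e+5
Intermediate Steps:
q(356, -220) - L = -348/(-220) - 1*(-268577) = -348*(-1/220) + 268577 = 87/55 + 268577 = 14771822/55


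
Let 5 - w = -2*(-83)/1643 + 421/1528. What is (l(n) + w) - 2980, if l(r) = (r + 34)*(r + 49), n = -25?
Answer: -6927425887/2510504 ≈ -2759.4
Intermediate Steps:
l(r) = (34 + r)*(49 + r)
w = 11607169/2510504 (w = 5 - (-2*(-83)/1643 + 421/1528) = 5 - (166*(1/1643) + 421*(1/1528)) = 5 - (166/1643 + 421/1528) = 5 - 1*945351/2510504 = 5 - 945351/2510504 = 11607169/2510504 ≈ 4.6234)
(l(n) + w) - 2980 = ((1666 + (-25)² + 83*(-25)) + 11607169/2510504) - 2980 = ((1666 + 625 - 2075) + 11607169/2510504) - 2980 = (216 + 11607169/2510504) - 2980 = 553876033/2510504 - 2980 = -6927425887/2510504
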